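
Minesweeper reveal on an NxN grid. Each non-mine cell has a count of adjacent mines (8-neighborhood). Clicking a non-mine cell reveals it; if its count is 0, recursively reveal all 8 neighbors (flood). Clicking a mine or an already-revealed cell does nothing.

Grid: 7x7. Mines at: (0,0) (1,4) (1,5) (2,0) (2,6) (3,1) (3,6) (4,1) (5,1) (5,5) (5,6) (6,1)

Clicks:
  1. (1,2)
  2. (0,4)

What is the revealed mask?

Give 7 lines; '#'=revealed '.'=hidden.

Click 1 (1,2) count=0: revealed 9 new [(0,1) (0,2) (0,3) (1,1) (1,2) (1,3) (2,1) (2,2) (2,3)] -> total=9
Click 2 (0,4) count=2: revealed 1 new [(0,4)] -> total=10

Answer: .####..
.###...
.###...
.......
.......
.......
.......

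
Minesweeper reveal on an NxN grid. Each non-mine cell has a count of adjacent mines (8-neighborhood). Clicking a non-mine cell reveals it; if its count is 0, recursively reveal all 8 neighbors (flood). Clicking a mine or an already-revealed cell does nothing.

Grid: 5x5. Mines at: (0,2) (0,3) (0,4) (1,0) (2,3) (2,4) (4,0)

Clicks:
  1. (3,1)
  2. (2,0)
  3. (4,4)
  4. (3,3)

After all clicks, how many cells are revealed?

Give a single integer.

Answer: 9

Derivation:
Click 1 (3,1) count=1: revealed 1 new [(3,1)] -> total=1
Click 2 (2,0) count=1: revealed 1 new [(2,0)] -> total=2
Click 3 (4,4) count=0: revealed 7 new [(3,2) (3,3) (3,4) (4,1) (4,2) (4,3) (4,4)] -> total=9
Click 4 (3,3) count=2: revealed 0 new [(none)] -> total=9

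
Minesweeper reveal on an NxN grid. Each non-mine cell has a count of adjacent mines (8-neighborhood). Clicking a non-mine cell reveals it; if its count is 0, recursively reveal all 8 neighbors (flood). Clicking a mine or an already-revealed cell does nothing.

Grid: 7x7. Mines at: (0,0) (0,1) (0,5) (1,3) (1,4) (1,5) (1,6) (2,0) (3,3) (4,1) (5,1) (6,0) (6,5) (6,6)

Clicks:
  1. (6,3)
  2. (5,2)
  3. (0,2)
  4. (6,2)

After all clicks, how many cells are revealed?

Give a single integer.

Answer: 10

Derivation:
Click 1 (6,3) count=0: revealed 9 new [(4,2) (4,3) (4,4) (5,2) (5,3) (5,4) (6,2) (6,3) (6,4)] -> total=9
Click 2 (5,2) count=2: revealed 0 new [(none)] -> total=9
Click 3 (0,2) count=2: revealed 1 new [(0,2)] -> total=10
Click 4 (6,2) count=1: revealed 0 new [(none)] -> total=10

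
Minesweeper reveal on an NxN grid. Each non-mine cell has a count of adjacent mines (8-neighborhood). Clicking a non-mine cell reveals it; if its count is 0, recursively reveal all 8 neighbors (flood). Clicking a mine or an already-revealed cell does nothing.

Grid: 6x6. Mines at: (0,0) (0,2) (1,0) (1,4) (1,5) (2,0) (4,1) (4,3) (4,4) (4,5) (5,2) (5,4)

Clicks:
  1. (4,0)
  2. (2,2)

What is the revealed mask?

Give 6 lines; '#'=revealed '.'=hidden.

Answer: ......
.###..
.###..
.###..
#.....
......

Derivation:
Click 1 (4,0) count=1: revealed 1 new [(4,0)] -> total=1
Click 2 (2,2) count=0: revealed 9 new [(1,1) (1,2) (1,3) (2,1) (2,2) (2,3) (3,1) (3,2) (3,3)] -> total=10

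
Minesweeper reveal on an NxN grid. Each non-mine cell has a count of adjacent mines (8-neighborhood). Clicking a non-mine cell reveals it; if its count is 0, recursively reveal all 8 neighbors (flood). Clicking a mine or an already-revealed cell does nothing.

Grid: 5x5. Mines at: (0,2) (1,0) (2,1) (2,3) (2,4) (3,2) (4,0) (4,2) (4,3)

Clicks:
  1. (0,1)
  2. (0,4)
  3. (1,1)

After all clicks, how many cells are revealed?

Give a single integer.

Click 1 (0,1) count=2: revealed 1 new [(0,1)] -> total=1
Click 2 (0,4) count=0: revealed 4 new [(0,3) (0,4) (1,3) (1,4)] -> total=5
Click 3 (1,1) count=3: revealed 1 new [(1,1)] -> total=6

Answer: 6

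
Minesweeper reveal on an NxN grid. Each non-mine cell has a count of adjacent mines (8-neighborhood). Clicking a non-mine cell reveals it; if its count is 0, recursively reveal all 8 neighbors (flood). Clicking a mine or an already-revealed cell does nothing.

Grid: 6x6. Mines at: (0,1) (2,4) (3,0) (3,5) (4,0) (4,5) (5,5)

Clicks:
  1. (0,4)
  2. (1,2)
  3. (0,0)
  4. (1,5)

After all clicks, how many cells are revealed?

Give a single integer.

Click 1 (0,4) count=0: revealed 8 new [(0,2) (0,3) (0,4) (0,5) (1,2) (1,3) (1,4) (1,5)] -> total=8
Click 2 (1,2) count=1: revealed 0 new [(none)] -> total=8
Click 3 (0,0) count=1: revealed 1 new [(0,0)] -> total=9
Click 4 (1,5) count=1: revealed 0 new [(none)] -> total=9

Answer: 9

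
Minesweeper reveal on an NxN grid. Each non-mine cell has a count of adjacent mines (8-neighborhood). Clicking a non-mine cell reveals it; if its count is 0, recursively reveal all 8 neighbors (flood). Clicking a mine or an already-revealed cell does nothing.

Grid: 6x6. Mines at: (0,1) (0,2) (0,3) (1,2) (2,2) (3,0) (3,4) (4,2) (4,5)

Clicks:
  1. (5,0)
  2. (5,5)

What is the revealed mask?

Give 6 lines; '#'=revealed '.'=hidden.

Click 1 (5,0) count=0: revealed 4 new [(4,0) (4,1) (5,0) (5,1)] -> total=4
Click 2 (5,5) count=1: revealed 1 new [(5,5)] -> total=5

Answer: ......
......
......
......
##....
##...#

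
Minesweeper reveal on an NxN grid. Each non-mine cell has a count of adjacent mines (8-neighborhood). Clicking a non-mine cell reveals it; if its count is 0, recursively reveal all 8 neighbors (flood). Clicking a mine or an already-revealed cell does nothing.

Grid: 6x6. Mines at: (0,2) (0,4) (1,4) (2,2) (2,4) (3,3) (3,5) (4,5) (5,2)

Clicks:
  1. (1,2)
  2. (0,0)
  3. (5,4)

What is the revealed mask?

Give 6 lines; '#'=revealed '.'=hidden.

Answer: ##....
###...
##....
##....
##....
##..#.

Derivation:
Click 1 (1,2) count=2: revealed 1 new [(1,2)] -> total=1
Click 2 (0,0) count=0: revealed 12 new [(0,0) (0,1) (1,0) (1,1) (2,0) (2,1) (3,0) (3,1) (4,0) (4,1) (5,0) (5,1)] -> total=13
Click 3 (5,4) count=1: revealed 1 new [(5,4)] -> total=14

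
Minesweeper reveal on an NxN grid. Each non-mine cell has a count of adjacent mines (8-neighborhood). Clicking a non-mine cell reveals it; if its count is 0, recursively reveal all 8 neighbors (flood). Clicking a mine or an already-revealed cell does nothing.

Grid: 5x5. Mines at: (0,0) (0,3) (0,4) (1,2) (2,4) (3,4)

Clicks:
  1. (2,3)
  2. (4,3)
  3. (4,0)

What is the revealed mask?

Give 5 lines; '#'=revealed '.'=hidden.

Answer: .....
##...
####.
####.
####.

Derivation:
Click 1 (2,3) count=3: revealed 1 new [(2,3)] -> total=1
Click 2 (4,3) count=1: revealed 1 new [(4,3)] -> total=2
Click 3 (4,0) count=0: revealed 12 new [(1,0) (1,1) (2,0) (2,1) (2,2) (3,0) (3,1) (3,2) (3,3) (4,0) (4,1) (4,2)] -> total=14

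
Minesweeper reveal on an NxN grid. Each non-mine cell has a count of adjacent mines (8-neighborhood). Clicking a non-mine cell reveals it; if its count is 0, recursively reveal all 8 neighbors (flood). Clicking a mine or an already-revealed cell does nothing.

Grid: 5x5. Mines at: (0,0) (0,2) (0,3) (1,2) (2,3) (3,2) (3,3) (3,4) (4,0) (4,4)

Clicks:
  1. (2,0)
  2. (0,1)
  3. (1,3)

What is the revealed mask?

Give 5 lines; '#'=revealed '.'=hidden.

Answer: .#...
##.#.
##...
##...
.....

Derivation:
Click 1 (2,0) count=0: revealed 6 new [(1,0) (1,1) (2,0) (2,1) (3,0) (3,1)] -> total=6
Click 2 (0,1) count=3: revealed 1 new [(0,1)] -> total=7
Click 3 (1,3) count=4: revealed 1 new [(1,3)] -> total=8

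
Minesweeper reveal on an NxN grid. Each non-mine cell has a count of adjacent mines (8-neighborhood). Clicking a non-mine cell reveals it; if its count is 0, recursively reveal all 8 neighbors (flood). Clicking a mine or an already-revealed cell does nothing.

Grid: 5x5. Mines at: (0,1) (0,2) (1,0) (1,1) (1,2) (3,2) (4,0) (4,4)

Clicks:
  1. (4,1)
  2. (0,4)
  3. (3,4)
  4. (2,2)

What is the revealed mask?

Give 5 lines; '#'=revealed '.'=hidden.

Click 1 (4,1) count=2: revealed 1 new [(4,1)] -> total=1
Click 2 (0,4) count=0: revealed 8 new [(0,3) (0,4) (1,3) (1,4) (2,3) (2,4) (3,3) (3,4)] -> total=9
Click 3 (3,4) count=1: revealed 0 new [(none)] -> total=9
Click 4 (2,2) count=3: revealed 1 new [(2,2)] -> total=10

Answer: ...##
...##
..###
...##
.#...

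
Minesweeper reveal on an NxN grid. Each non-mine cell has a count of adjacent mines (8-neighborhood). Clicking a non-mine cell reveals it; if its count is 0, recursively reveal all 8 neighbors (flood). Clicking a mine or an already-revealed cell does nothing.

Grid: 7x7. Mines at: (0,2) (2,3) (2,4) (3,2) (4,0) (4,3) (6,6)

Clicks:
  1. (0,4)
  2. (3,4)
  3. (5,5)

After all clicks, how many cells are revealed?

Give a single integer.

Answer: 19

Derivation:
Click 1 (0,4) count=0: revealed 19 new [(0,3) (0,4) (0,5) (0,6) (1,3) (1,4) (1,5) (1,6) (2,5) (2,6) (3,4) (3,5) (3,6) (4,4) (4,5) (4,6) (5,4) (5,5) (5,6)] -> total=19
Click 2 (3,4) count=3: revealed 0 new [(none)] -> total=19
Click 3 (5,5) count=1: revealed 0 new [(none)] -> total=19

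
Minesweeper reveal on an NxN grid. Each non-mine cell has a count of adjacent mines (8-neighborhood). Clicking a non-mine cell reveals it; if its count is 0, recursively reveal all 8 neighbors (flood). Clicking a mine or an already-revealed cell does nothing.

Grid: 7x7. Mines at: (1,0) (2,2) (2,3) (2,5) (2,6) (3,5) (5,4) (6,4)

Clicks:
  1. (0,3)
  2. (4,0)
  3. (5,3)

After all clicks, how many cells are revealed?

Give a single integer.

Click 1 (0,3) count=0: revealed 12 new [(0,1) (0,2) (0,3) (0,4) (0,5) (0,6) (1,1) (1,2) (1,3) (1,4) (1,5) (1,6)] -> total=12
Click 2 (4,0) count=0: revealed 18 new [(2,0) (2,1) (3,0) (3,1) (3,2) (3,3) (4,0) (4,1) (4,2) (4,3) (5,0) (5,1) (5,2) (5,3) (6,0) (6,1) (6,2) (6,3)] -> total=30
Click 3 (5,3) count=2: revealed 0 new [(none)] -> total=30

Answer: 30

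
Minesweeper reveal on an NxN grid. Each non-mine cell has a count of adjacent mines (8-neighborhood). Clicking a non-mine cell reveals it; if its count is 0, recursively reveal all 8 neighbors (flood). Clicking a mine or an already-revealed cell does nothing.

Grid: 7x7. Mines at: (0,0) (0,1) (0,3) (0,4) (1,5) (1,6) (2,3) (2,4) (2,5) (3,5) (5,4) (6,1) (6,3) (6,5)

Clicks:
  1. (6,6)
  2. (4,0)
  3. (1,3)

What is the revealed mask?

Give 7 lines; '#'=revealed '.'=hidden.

Answer: .......
####...
###....
####...
####...
####...
......#

Derivation:
Click 1 (6,6) count=1: revealed 1 new [(6,6)] -> total=1
Click 2 (4,0) count=0: revealed 18 new [(1,0) (1,1) (1,2) (2,0) (2,1) (2,2) (3,0) (3,1) (3,2) (3,3) (4,0) (4,1) (4,2) (4,3) (5,0) (5,1) (5,2) (5,3)] -> total=19
Click 3 (1,3) count=4: revealed 1 new [(1,3)] -> total=20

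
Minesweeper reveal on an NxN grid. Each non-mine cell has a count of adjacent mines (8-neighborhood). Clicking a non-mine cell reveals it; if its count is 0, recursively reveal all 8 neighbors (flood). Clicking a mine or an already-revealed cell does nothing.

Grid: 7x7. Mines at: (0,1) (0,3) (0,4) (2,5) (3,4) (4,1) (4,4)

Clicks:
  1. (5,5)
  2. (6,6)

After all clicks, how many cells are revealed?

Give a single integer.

Click 1 (5,5) count=1: revealed 1 new [(5,5)] -> total=1
Click 2 (6,6) count=0: revealed 17 new [(3,5) (3,6) (4,5) (4,6) (5,0) (5,1) (5,2) (5,3) (5,4) (5,6) (6,0) (6,1) (6,2) (6,3) (6,4) (6,5) (6,6)] -> total=18

Answer: 18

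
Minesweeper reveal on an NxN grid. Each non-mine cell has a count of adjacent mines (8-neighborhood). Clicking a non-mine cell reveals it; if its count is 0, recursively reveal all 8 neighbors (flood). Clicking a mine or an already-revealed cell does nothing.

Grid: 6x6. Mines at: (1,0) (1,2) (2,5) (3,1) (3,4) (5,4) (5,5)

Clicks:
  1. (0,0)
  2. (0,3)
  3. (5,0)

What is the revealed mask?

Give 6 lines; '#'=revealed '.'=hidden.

Answer: #..#..
......
......
......
####..
####..

Derivation:
Click 1 (0,0) count=1: revealed 1 new [(0,0)] -> total=1
Click 2 (0,3) count=1: revealed 1 new [(0,3)] -> total=2
Click 3 (5,0) count=0: revealed 8 new [(4,0) (4,1) (4,2) (4,3) (5,0) (5,1) (5,2) (5,3)] -> total=10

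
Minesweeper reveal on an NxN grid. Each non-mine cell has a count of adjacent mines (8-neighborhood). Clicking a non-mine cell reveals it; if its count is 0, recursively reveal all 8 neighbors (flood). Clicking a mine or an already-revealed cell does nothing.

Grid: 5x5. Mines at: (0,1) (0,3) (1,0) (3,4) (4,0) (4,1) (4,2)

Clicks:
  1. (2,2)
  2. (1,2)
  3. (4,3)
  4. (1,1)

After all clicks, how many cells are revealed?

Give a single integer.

Answer: 10

Derivation:
Click 1 (2,2) count=0: revealed 9 new [(1,1) (1,2) (1,3) (2,1) (2,2) (2,3) (3,1) (3,2) (3,3)] -> total=9
Click 2 (1,2) count=2: revealed 0 new [(none)] -> total=9
Click 3 (4,3) count=2: revealed 1 new [(4,3)] -> total=10
Click 4 (1,1) count=2: revealed 0 new [(none)] -> total=10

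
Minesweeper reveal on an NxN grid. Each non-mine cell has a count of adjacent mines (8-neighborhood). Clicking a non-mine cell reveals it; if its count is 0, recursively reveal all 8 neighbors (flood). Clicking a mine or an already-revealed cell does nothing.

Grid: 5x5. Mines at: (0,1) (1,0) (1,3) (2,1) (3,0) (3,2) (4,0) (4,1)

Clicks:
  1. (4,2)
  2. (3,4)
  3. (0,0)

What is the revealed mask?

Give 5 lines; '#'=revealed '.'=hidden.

Answer: #....
.....
...##
...##
..###

Derivation:
Click 1 (4,2) count=2: revealed 1 new [(4,2)] -> total=1
Click 2 (3,4) count=0: revealed 6 new [(2,3) (2,4) (3,3) (3,4) (4,3) (4,4)] -> total=7
Click 3 (0,0) count=2: revealed 1 new [(0,0)] -> total=8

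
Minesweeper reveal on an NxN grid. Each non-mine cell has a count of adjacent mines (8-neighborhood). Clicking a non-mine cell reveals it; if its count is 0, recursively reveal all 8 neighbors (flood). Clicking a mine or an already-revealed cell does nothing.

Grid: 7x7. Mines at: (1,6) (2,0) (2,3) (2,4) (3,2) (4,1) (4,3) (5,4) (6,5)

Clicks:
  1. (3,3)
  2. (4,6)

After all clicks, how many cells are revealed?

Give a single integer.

Answer: 9

Derivation:
Click 1 (3,3) count=4: revealed 1 new [(3,3)] -> total=1
Click 2 (4,6) count=0: revealed 8 new [(2,5) (2,6) (3,5) (3,6) (4,5) (4,6) (5,5) (5,6)] -> total=9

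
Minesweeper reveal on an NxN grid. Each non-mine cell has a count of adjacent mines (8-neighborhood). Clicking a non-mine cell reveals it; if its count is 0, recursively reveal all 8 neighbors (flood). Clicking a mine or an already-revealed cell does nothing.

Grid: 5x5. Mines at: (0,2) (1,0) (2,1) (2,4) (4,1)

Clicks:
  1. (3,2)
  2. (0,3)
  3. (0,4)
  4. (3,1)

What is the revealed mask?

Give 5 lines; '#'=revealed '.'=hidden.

Click 1 (3,2) count=2: revealed 1 new [(3,2)] -> total=1
Click 2 (0,3) count=1: revealed 1 new [(0,3)] -> total=2
Click 3 (0,4) count=0: revealed 3 new [(0,4) (1,3) (1,4)] -> total=5
Click 4 (3,1) count=2: revealed 1 new [(3,1)] -> total=6

Answer: ...##
...##
.....
.##..
.....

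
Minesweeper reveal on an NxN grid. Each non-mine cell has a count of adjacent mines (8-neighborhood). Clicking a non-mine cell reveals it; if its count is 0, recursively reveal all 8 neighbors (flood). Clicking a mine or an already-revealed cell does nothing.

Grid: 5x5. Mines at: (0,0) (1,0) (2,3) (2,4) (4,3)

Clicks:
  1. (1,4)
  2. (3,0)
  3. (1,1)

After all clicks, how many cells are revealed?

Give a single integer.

Click 1 (1,4) count=2: revealed 1 new [(1,4)] -> total=1
Click 2 (3,0) count=0: revealed 9 new [(2,0) (2,1) (2,2) (3,0) (3,1) (3,2) (4,0) (4,1) (4,2)] -> total=10
Click 3 (1,1) count=2: revealed 1 new [(1,1)] -> total=11

Answer: 11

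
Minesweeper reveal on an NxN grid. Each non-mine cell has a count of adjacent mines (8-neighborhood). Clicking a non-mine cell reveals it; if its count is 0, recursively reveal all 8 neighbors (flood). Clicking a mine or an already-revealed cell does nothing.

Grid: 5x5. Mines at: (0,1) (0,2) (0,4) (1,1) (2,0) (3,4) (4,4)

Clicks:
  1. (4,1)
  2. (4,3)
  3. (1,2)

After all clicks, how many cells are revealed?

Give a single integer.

Answer: 12

Derivation:
Click 1 (4,1) count=0: revealed 11 new [(2,1) (2,2) (2,3) (3,0) (3,1) (3,2) (3,3) (4,0) (4,1) (4,2) (4,3)] -> total=11
Click 2 (4,3) count=2: revealed 0 new [(none)] -> total=11
Click 3 (1,2) count=3: revealed 1 new [(1,2)] -> total=12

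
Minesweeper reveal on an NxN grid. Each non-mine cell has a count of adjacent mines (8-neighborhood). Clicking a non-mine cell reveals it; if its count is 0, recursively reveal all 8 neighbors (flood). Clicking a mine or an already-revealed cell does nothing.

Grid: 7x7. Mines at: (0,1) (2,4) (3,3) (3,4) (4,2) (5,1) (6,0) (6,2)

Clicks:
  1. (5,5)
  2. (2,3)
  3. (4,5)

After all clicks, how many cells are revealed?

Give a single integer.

Click 1 (5,5) count=0: revealed 26 new [(0,2) (0,3) (0,4) (0,5) (0,6) (1,2) (1,3) (1,4) (1,5) (1,6) (2,5) (2,6) (3,5) (3,6) (4,3) (4,4) (4,5) (4,6) (5,3) (5,4) (5,5) (5,6) (6,3) (6,4) (6,5) (6,6)] -> total=26
Click 2 (2,3) count=3: revealed 1 new [(2,3)] -> total=27
Click 3 (4,5) count=1: revealed 0 new [(none)] -> total=27

Answer: 27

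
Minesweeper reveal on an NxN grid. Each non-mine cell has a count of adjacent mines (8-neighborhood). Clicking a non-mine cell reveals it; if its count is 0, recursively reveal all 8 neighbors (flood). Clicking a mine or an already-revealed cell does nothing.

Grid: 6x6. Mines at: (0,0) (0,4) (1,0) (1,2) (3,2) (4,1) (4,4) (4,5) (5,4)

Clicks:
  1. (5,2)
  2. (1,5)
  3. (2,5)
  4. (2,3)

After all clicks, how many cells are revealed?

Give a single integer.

Click 1 (5,2) count=1: revealed 1 new [(5,2)] -> total=1
Click 2 (1,5) count=1: revealed 1 new [(1,5)] -> total=2
Click 3 (2,5) count=0: revealed 8 new [(1,3) (1,4) (2,3) (2,4) (2,5) (3,3) (3,4) (3,5)] -> total=10
Click 4 (2,3) count=2: revealed 0 new [(none)] -> total=10

Answer: 10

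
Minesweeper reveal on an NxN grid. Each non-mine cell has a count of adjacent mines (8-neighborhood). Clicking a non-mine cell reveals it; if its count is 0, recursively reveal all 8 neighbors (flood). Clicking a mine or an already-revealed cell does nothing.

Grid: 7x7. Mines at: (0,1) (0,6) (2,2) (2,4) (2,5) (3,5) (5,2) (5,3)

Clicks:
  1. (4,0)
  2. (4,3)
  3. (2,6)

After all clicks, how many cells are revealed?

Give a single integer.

Click 1 (4,0) count=0: revealed 12 new [(1,0) (1,1) (2,0) (2,1) (3,0) (3,1) (4,0) (4,1) (5,0) (5,1) (6,0) (6,1)] -> total=12
Click 2 (4,3) count=2: revealed 1 new [(4,3)] -> total=13
Click 3 (2,6) count=2: revealed 1 new [(2,6)] -> total=14

Answer: 14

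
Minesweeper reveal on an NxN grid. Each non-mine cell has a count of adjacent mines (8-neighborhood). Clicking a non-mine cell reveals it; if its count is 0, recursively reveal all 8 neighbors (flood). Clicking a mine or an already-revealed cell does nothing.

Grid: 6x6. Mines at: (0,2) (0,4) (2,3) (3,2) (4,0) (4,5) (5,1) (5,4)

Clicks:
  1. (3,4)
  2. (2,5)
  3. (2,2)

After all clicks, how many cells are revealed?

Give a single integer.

Answer: 7

Derivation:
Click 1 (3,4) count=2: revealed 1 new [(3,4)] -> total=1
Click 2 (2,5) count=0: revealed 5 new [(1,4) (1,5) (2,4) (2,5) (3,5)] -> total=6
Click 3 (2,2) count=2: revealed 1 new [(2,2)] -> total=7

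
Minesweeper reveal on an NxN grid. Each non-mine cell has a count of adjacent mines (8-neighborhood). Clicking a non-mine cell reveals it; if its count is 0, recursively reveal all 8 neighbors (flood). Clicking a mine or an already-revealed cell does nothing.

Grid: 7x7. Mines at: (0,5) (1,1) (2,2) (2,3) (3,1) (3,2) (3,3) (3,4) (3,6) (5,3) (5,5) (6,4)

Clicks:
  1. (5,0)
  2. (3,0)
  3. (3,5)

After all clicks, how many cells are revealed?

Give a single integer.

Click 1 (5,0) count=0: revealed 9 new [(4,0) (4,1) (4,2) (5,0) (5,1) (5,2) (6,0) (6,1) (6,2)] -> total=9
Click 2 (3,0) count=1: revealed 1 new [(3,0)] -> total=10
Click 3 (3,5) count=2: revealed 1 new [(3,5)] -> total=11

Answer: 11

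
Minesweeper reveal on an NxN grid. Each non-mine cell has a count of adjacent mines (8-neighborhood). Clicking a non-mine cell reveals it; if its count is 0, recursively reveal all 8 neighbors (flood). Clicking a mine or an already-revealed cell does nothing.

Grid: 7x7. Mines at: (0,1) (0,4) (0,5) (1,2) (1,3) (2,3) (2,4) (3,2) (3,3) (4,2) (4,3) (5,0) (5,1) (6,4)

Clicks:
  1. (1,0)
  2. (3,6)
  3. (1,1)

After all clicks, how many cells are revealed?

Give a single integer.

Click 1 (1,0) count=1: revealed 1 new [(1,0)] -> total=1
Click 2 (3,6) count=0: revealed 15 new [(1,5) (1,6) (2,5) (2,6) (3,4) (3,5) (3,6) (4,4) (4,5) (4,6) (5,4) (5,5) (5,6) (6,5) (6,6)] -> total=16
Click 3 (1,1) count=2: revealed 1 new [(1,1)] -> total=17

Answer: 17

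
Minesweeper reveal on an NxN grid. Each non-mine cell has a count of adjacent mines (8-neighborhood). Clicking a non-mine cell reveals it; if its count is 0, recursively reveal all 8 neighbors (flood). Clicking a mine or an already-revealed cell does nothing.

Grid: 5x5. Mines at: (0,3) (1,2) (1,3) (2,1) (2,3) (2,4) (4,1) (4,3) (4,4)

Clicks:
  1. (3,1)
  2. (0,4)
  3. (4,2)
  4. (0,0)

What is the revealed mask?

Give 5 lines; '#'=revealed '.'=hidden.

Answer: ##..#
##...
.....
.#...
..#..

Derivation:
Click 1 (3,1) count=2: revealed 1 new [(3,1)] -> total=1
Click 2 (0,4) count=2: revealed 1 new [(0,4)] -> total=2
Click 3 (4,2) count=2: revealed 1 new [(4,2)] -> total=3
Click 4 (0,0) count=0: revealed 4 new [(0,0) (0,1) (1,0) (1,1)] -> total=7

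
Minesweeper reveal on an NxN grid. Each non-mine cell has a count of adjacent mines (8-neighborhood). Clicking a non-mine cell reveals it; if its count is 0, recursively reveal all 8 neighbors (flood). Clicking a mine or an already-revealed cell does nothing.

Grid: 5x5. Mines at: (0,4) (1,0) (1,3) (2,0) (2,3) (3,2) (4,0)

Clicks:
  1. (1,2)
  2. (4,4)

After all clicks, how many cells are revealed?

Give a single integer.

Click 1 (1,2) count=2: revealed 1 new [(1,2)] -> total=1
Click 2 (4,4) count=0: revealed 4 new [(3,3) (3,4) (4,3) (4,4)] -> total=5

Answer: 5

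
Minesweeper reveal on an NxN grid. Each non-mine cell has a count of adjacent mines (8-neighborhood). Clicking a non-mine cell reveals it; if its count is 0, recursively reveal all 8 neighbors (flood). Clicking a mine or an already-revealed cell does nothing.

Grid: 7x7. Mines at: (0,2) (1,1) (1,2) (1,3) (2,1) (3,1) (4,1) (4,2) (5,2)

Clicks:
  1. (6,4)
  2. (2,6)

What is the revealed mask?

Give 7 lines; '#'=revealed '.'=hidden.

Answer: ....###
....###
...####
...####
...####
...####
...####

Derivation:
Click 1 (6,4) count=0: revealed 26 new [(0,4) (0,5) (0,6) (1,4) (1,5) (1,6) (2,3) (2,4) (2,5) (2,6) (3,3) (3,4) (3,5) (3,6) (4,3) (4,4) (4,5) (4,6) (5,3) (5,4) (5,5) (5,6) (6,3) (6,4) (6,5) (6,6)] -> total=26
Click 2 (2,6) count=0: revealed 0 new [(none)] -> total=26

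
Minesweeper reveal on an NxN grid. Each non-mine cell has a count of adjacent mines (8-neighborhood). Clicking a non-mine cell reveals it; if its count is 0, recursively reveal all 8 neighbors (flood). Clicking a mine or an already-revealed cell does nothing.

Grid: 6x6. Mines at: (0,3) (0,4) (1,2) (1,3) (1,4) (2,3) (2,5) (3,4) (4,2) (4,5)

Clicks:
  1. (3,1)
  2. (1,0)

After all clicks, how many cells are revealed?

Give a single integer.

Answer: 12

Derivation:
Click 1 (3,1) count=1: revealed 1 new [(3,1)] -> total=1
Click 2 (1,0) count=0: revealed 11 new [(0,0) (0,1) (1,0) (1,1) (2,0) (2,1) (3,0) (4,0) (4,1) (5,0) (5,1)] -> total=12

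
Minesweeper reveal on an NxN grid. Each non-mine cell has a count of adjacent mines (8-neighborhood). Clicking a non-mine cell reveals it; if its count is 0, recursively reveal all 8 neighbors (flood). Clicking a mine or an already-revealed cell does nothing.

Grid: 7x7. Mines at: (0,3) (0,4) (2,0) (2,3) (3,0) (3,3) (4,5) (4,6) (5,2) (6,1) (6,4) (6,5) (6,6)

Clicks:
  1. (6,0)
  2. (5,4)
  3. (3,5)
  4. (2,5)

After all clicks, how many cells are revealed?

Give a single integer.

Click 1 (6,0) count=1: revealed 1 new [(6,0)] -> total=1
Click 2 (5,4) count=3: revealed 1 new [(5,4)] -> total=2
Click 3 (3,5) count=2: revealed 1 new [(3,5)] -> total=3
Click 4 (2,5) count=0: revealed 10 new [(0,5) (0,6) (1,4) (1,5) (1,6) (2,4) (2,5) (2,6) (3,4) (3,6)] -> total=13

Answer: 13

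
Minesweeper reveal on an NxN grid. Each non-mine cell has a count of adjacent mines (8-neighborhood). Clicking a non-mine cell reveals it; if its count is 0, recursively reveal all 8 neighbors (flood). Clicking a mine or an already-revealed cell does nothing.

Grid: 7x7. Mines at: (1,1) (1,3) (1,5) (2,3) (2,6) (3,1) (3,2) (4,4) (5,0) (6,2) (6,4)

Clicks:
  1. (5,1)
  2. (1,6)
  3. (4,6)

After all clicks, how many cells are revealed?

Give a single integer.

Click 1 (5,1) count=2: revealed 1 new [(5,1)] -> total=1
Click 2 (1,6) count=2: revealed 1 new [(1,6)] -> total=2
Click 3 (4,6) count=0: revealed 8 new [(3,5) (3,6) (4,5) (4,6) (5,5) (5,6) (6,5) (6,6)] -> total=10

Answer: 10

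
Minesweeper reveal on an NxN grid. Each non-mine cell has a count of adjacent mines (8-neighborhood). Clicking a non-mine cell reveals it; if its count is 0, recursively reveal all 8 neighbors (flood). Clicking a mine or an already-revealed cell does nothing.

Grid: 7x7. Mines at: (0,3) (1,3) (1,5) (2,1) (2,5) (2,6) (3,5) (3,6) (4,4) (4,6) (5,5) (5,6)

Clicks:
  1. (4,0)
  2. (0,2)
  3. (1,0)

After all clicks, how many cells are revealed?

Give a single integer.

Click 1 (4,0) count=0: revealed 18 new [(3,0) (3,1) (3,2) (3,3) (4,0) (4,1) (4,2) (4,3) (5,0) (5,1) (5,2) (5,3) (5,4) (6,0) (6,1) (6,2) (6,3) (6,4)] -> total=18
Click 2 (0,2) count=2: revealed 1 new [(0,2)] -> total=19
Click 3 (1,0) count=1: revealed 1 new [(1,0)] -> total=20

Answer: 20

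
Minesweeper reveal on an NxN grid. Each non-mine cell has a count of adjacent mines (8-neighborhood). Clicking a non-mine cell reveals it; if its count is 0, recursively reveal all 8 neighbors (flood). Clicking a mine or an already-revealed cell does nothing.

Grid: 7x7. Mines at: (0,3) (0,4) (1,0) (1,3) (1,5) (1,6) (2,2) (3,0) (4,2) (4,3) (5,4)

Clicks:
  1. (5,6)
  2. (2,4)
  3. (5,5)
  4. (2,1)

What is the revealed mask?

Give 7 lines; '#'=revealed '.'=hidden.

Answer: .......
.......
.#..###
....###
....###
.....##
.....##

Derivation:
Click 1 (5,6) count=0: revealed 13 new [(2,4) (2,5) (2,6) (3,4) (3,5) (3,6) (4,4) (4,5) (4,6) (5,5) (5,6) (6,5) (6,6)] -> total=13
Click 2 (2,4) count=2: revealed 0 new [(none)] -> total=13
Click 3 (5,5) count=1: revealed 0 new [(none)] -> total=13
Click 4 (2,1) count=3: revealed 1 new [(2,1)] -> total=14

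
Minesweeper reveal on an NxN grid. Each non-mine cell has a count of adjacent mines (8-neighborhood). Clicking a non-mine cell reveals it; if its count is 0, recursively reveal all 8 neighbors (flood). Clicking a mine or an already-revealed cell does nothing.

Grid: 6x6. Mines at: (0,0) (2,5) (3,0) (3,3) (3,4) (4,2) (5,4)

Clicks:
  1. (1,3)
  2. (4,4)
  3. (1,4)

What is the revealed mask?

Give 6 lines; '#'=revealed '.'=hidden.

Answer: .#####
.#####
.####.
......
....#.
......

Derivation:
Click 1 (1,3) count=0: revealed 14 new [(0,1) (0,2) (0,3) (0,4) (0,5) (1,1) (1,2) (1,3) (1,4) (1,5) (2,1) (2,2) (2,3) (2,4)] -> total=14
Click 2 (4,4) count=3: revealed 1 new [(4,4)] -> total=15
Click 3 (1,4) count=1: revealed 0 new [(none)] -> total=15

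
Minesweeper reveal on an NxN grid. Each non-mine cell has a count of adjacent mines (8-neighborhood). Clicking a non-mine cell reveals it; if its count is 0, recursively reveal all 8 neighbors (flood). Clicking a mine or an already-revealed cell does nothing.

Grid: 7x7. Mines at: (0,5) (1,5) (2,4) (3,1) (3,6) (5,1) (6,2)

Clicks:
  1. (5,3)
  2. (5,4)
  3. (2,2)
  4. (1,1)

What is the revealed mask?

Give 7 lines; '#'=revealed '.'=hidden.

Answer: #####..
#####..
####...
..####.
..#####
..#####
...####

Derivation:
Click 1 (5,3) count=1: revealed 1 new [(5,3)] -> total=1
Click 2 (5,4) count=0: revealed 17 new [(3,2) (3,3) (3,4) (3,5) (4,2) (4,3) (4,4) (4,5) (4,6) (5,2) (5,4) (5,5) (5,6) (6,3) (6,4) (6,5) (6,6)] -> total=18
Click 3 (2,2) count=1: revealed 1 new [(2,2)] -> total=19
Click 4 (1,1) count=0: revealed 13 new [(0,0) (0,1) (0,2) (0,3) (0,4) (1,0) (1,1) (1,2) (1,3) (1,4) (2,0) (2,1) (2,3)] -> total=32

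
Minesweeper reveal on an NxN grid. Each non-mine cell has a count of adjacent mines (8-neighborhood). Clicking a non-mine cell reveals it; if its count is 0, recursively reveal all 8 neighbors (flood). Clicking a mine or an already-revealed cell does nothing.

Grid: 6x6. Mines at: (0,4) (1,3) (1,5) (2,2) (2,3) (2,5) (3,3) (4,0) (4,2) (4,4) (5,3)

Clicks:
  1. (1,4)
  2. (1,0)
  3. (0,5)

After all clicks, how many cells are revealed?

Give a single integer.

Answer: 12

Derivation:
Click 1 (1,4) count=5: revealed 1 new [(1,4)] -> total=1
Click 2 (1,0) count=0: revealed 10 new [(0,0) (0,1) (0,2) (1,0) (1,1) (1,2) (2,0) (2,1) (3,0) (3,1)] -> total=11
Click 3 (0,5) count=2: revealed 1 new [(0,5)] -> total=12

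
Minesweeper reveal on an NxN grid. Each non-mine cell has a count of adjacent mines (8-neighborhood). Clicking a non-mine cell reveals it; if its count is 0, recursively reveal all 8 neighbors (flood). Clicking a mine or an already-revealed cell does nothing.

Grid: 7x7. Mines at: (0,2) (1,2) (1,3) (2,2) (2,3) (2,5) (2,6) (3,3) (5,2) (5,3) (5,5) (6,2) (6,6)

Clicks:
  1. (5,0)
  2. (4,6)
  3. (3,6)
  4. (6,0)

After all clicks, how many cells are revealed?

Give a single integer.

Answer: 16

Derivation:
Click 1 (5,0) count=0: revealed 14 new [(0,0) (0,1) (1,0) (1,1) (2,0) (2,1) (3,0) (3,1) (4,0) (4,1) (5,0) (5,1) (6,0) (6,1)] -> total=14
Click 2 (4,6) count=1: revealed 1 new [(4,6)] -> total=15
Click 3 (3,6) count=2: revealed 1 new [(3,6)] -> total=16
Click 4 (6,0) count=0: revealed 0 new [(none)] -> total=16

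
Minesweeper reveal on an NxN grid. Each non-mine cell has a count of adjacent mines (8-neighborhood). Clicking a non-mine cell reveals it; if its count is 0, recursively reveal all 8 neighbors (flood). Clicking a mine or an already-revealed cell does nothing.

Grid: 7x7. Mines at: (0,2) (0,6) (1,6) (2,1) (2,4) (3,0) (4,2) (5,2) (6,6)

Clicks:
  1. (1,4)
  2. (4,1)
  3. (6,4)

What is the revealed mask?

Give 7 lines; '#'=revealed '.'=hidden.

Answer: .......
....#..
.....##
...####
.#.####
...####
...###.

Derivation:
Click 1 (1,4) count=1: revealed 1 new [(1,4)] -> total=1
Click 2 (4,1) count=3: revealed 1 new [(4,1)] -> total=2
Click 3 (6,4) count=0: revealed 17 new [(2,5) (2,6) (3,3) (3,4) (3,5) (3,6) (4,3) (4,4) (4,5) (4,6) (5,3) (5,4) (5,5) (5,6) (6,3) (6,4) (6,5)] -> total=19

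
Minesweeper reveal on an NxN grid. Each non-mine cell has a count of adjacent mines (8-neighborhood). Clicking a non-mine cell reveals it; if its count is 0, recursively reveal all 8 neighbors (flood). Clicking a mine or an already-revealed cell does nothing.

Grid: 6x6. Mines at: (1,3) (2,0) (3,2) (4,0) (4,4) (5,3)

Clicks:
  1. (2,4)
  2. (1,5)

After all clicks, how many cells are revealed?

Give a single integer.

Click 1 (2,4) count=1: revealed 1 new [(2,4)] -> total=1
Click 2 (1,5) count=0: revealed 7 new [(0,4) (0,5) (1,4) (1,5) (2,5) (3,4) (3,5)] -> total=8

Answer: 8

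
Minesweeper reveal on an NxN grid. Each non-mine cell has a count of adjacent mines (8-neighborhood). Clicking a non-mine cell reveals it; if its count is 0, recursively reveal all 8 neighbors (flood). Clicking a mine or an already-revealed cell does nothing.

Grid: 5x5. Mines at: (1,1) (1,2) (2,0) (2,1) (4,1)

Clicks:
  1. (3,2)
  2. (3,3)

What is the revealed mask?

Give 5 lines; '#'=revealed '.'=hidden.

Answer: ...##
...##
..###
..###
..###

Derivation:
Click 1 (3,2) count=2: revealed 1 new [(3,2)] -> total=1
Click 2 (3,3) count=0: revealed 12 new [(0,3) (0,4) (1,3) (1,4) (2,2) (2,3) (2,4) (3,3) (3,4) (4,2) (4,3) (4,4)] -> total=13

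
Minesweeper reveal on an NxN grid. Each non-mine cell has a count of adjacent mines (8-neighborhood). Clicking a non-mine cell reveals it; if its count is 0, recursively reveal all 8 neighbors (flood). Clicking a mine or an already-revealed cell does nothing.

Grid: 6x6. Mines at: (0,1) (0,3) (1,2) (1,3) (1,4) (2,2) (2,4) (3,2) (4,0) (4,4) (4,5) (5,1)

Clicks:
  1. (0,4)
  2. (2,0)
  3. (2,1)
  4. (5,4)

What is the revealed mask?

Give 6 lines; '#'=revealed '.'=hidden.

Answer: ....#.
##....
##....
##....
......
....#.

Derivation:
Click 1 (0,4) count=3: revealed 1 new [(0,4)] -> total=1
Click 2 (2,0) count=0: revealed 6 new [(1,0) (1,1) (2,0) (2,1) (3,0) (3,1)] -> total=7
Click 3 (2,1) count=3: revealed 0 new [(none)] -> total=7
Click 4 (5,4) count=2: revealed 1 new [(5,4)] -> total=8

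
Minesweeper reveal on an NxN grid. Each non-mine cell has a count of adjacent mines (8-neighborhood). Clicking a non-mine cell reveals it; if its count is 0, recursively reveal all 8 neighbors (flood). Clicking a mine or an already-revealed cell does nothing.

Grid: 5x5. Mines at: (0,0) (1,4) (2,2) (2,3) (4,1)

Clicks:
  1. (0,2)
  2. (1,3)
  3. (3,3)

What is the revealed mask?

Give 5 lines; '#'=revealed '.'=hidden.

Answer: .###.
.###.
.....
...#.
.....

Derivation:
Click 1 (0,2) count=0: revealed 6 new [(0,1) (0,2) (0,3) (1,1) (1,2) (1,3)] -> total=6
Click 2 (1,3) count=3: revealed 0 new [(none)] -> total=6
Click 3 (3,3) count=2: revealed 1 new [(3,3)] -> total=7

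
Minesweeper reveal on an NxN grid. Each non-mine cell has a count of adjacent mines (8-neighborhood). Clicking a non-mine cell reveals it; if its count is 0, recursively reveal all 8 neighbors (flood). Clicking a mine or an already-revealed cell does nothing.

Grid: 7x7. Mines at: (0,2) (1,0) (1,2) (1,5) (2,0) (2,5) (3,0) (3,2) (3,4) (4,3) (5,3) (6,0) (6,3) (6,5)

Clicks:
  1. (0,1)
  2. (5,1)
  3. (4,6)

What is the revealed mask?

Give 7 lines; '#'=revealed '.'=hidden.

Answer: .#.....
.......
.......
.....##
.....##
.#...##
.......

Derivation:
Click 1 (0,1) count=3: revealed 1 new [(0,1)] -> total=1
Click 2 (5,1) count=1: revealed 1 new [(5,1)] -> total=2
Click 3 (4,6) count=0: revealed 6 new [(3,5) (3,6) (4,5) (4,6) (5,5) (5,6)] -> total=8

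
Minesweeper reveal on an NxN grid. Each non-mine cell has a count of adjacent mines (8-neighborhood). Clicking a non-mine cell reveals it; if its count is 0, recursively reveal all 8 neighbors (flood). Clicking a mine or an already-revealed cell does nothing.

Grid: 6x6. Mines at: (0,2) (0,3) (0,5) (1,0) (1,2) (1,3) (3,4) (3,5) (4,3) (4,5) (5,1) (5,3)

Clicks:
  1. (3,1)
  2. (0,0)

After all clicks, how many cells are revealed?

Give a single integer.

Click 1 (3,1) count=0: revealed 9 new [(2,0) (2,1) (2,2) (3,0) (3,1) (3,2) (4,0) (4,1) (4,2)] -> total=9
Click 2 (0,0) count=1: revealed 1 new [(0,0)] -> total=10

Answer: 10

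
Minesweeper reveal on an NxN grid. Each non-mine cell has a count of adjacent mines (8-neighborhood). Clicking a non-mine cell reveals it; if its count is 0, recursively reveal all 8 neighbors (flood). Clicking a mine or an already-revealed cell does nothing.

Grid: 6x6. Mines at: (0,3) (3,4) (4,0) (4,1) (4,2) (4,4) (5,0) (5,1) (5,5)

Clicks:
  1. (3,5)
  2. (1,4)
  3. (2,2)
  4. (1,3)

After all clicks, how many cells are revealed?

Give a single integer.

Answer: 17

Derivation:
Click 1 (3,5) count=2: revealed 1 new [(3,5)] -> total=1
Click 2 (1,4) count=1: revealed 1 new [(1,4)] -> total=2
Click 3 (2,2) count=0: revealed 15 new [(0,0) (0,1) (0,2) (1,0) (1,1) (1,2) (1,3) (2,0) (2,1) (2,2) (2,3) (3,0) (3,1) (3,2) (3,3)] -> total=17
Click 4 (1,3) count=1: revealed 0 new [(none)] -> total=17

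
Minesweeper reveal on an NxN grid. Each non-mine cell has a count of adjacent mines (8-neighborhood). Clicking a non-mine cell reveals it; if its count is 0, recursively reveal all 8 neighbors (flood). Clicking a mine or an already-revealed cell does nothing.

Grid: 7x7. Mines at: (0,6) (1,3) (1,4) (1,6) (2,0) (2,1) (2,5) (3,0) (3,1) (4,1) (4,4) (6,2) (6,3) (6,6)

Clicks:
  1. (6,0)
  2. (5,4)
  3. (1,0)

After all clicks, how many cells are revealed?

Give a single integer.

Click 1 (6,0) count=0: revealed 4 new [(5,0) (5,1) (6,0) (6,1)] -> total=4
Click 2 (5,4) count=2: revealed 1 new [(5,4)] -> total=5
Click 3 (1,0) count=2: revealed 1 new [(1,0)] -> total=6

Answer: 6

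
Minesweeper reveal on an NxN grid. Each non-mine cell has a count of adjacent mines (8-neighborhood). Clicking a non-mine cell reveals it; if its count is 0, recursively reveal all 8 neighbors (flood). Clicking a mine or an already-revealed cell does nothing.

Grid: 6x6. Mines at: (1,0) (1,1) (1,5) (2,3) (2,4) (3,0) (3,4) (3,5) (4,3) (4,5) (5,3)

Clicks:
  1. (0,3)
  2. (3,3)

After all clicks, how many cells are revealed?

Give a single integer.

Click 1 (0,3) count=0: revealed 6 new [(0,2) (0,3) (0,4) (1,2) (1,3) (1,4)] -> total=6
Click 2 (3,3) count=4: revealed 1 new [(3,3)] -> total=7

Answer: 7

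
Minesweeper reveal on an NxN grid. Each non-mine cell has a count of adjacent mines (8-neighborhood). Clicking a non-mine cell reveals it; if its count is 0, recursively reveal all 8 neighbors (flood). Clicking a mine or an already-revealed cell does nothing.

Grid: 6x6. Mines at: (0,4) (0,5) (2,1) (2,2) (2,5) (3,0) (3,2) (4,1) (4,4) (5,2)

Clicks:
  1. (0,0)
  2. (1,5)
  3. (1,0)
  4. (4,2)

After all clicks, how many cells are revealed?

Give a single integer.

Click 1 (0,0) count=0: revealed 8 new [(0,0) (0,1) (0,2) (0,3) (1,0) (1,1) (1,2) (1,3)] -> total=8
Click 2 (1,5) count=3: revealed 1 new [(1,5)] -> total=9
Click 3 (1,0) count=1: revealed 0 new [(none)] -> total=9
Click 4 (4,2) count=3: revealed 1 new [(4,2)] -> total=10

Answer: 10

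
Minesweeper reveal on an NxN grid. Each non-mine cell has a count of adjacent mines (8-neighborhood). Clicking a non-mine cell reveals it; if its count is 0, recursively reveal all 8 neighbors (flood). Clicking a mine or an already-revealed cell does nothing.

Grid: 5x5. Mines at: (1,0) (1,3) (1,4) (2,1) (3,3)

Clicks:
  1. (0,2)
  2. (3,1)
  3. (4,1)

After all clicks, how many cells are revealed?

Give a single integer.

Click 1 (0,2) count=1: revealed 1 new [(0,2)] -> total=1
Click 2 (3,1) count=1: revealed 1 new [(3,1)] -> total=2
Click 3 (4,1) count=0: revealed 5 new [(3,0) (3,2) (4,0) (4,1) (4,2)] -> total=7

Answer: 7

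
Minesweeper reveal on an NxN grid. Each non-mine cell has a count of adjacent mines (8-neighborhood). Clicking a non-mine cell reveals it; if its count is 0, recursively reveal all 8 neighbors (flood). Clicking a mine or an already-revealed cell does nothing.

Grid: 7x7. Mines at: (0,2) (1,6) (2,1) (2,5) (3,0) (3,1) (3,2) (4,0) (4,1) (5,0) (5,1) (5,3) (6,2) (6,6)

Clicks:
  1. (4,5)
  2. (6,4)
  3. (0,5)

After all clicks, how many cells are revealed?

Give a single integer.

Answer: 11

Derivation:
Click 1 (4,5) count=0: revealed 9 new [(3,4) (3,5) (3,6) (4,4) (4,5) (4,6) (5,4) (5,5) (5,6)] -> total=9
Click 2 (6,4) count=1: revealed 1 new [(6,4)] -> total=10
Click 3 (0,5) count=1: revealed 1 new [(0,5)] -> total=11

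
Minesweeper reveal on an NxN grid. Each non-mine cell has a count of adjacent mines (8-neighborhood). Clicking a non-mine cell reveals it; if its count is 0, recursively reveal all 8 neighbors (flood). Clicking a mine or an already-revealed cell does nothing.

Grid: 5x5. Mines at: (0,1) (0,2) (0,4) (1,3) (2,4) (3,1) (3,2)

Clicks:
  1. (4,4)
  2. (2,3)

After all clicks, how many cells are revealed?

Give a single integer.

Click 1 (4,4) count=0: revealed 4 new [(3,3) (3,4) (4,3) (4,4)] -> total=4
Click 2 (2,3) count=3: revealed 1 new [(2,3)] -> total=5

Answer: 5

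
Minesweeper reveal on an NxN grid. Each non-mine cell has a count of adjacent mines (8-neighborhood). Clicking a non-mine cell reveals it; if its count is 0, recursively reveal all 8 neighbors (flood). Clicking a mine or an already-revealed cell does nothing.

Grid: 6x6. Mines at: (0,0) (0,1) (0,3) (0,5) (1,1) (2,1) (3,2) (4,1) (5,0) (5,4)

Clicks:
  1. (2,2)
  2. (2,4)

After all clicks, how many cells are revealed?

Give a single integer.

Click 1 (2,2) count=3: revealed 1 new [(2,2)] -> total=1
Click 2 (2,4) count=0: revealed 12 new [(1,3) (1,4) (1,5) (2,3) (2,4) (2,5) (3,3) (3,4) (3,5) (4,3) (4,4) (4,5)] -> total=13

Answer: 13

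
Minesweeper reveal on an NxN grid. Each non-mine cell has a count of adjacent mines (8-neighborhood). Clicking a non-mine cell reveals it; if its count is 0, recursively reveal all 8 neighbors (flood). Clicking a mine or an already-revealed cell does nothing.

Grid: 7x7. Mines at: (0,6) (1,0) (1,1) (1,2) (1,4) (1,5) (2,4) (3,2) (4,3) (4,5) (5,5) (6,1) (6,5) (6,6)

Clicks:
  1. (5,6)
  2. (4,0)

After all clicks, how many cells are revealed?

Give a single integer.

Answer: 9

Derivation:
Click 1 (5,6) count=4: revealed 1 new [(5,6)] -> total=1
Click 2 (4,0) count=0: revealed 8 new [(2,0) (2,1) (3,0) (3,1) (4,0) (4,1) (5,0) (5,1)] -> total=9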